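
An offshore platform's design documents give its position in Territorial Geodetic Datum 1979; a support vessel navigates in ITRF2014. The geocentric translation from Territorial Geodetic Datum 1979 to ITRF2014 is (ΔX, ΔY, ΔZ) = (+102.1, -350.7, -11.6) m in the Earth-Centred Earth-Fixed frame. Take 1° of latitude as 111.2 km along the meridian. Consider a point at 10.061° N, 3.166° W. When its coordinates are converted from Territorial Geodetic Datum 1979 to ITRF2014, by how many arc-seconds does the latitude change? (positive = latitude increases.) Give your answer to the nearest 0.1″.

Δφ = -1.1″

sin φ = 0.174697, cos φ = 0.984622, sin λ = -0.055229, cos λ = 0.998474.
North component: ΔN = −sin φ cos λ·ΔX − sin φ sin λ·ΔY + cos φ·ΔZ = −(0.174697)(0.998474)(102.1) − (0.174697)(-0.055229)(-350.7) + (0.984622)(-11.6) = -32.61 m.
1° of latitude spans 111200 m, so Δφ = -32.61 / 111200 × 3600 = -1.056″.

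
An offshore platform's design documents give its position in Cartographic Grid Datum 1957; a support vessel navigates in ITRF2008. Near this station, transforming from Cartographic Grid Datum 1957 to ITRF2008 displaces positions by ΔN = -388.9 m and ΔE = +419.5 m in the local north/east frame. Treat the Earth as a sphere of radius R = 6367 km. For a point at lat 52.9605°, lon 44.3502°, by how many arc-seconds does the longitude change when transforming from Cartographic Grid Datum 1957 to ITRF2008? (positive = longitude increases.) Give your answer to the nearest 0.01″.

At latitude 52.9605°, cos φ = 0.602365.
One radian of longitude at latitude φ spans R cos φ, so Δλ = ΔE / (R cos φ) = 419.5 / (6367000 × 0.602365) = 1.0938e-04 rad = 22.561″.

Δλ = 22.56″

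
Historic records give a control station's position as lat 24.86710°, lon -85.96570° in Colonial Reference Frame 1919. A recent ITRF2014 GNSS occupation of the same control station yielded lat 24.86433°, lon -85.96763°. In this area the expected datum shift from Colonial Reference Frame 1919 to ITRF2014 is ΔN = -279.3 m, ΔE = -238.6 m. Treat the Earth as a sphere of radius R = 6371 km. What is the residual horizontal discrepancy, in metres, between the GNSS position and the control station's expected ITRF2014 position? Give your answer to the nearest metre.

52 m

Observed coordinate differences: Δφ = -0.00277°, Δλ = -0.00193°.
Converting to metres (1° lat = 111195 m, cos φ = 0.907286): observed ΔN = -308.0 m, observed ΔE = -194.7 m.
Subtracting the expected shift leaves a residual of -308.0 − (-279.3) = -28.7 m north and -194.7 − (-238.6) = 43.9 m east.
Residual distance = √((-28.7)² + 43.9²) = 52.4 m.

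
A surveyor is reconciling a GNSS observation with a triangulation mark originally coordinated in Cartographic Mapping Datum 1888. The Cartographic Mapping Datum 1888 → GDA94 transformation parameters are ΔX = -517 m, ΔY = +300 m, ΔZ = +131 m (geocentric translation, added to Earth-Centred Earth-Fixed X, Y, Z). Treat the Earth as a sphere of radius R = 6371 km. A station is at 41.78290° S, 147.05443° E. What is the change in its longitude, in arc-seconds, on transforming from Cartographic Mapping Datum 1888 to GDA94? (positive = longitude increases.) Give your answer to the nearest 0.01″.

sin φ = -0.666310, cos φ = 0.745675, sin λ = 0.543842, cos λ = -0.839188.
East component: ΔE = −sin λ·ΔX + cos λ·ΔY = −(0.543842)(-517) + (-0.839188)(300) = 29.41 m.
1° of latitude spans πR/180 = 111195 m; at latitude φ, 1° of longitude spans that × cos φ = 82915.3 m, so Δλ = 29.41 / 82915.3 × 3600 = 1.277″.

Δλ = 1.28″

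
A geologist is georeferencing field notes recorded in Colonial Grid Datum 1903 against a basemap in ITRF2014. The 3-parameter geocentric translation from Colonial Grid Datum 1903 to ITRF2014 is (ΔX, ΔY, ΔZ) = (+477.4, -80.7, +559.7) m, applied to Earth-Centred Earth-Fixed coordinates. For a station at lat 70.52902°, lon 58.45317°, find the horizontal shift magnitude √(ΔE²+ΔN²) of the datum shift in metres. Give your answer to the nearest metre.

449 m

At φ = 70.52902°, λ = 58.45317°: sin φ = 0.942810, cos φ = 0.333329, sin λ = 0.852213, cos λ = 0.523195.
ΔE = −sin λ·ΔX + cos λ·ΔY = −(0.852213)·(477.4) + (0.523195)·(-80.7) = -449.07 m.
ΔN = −sin φ cos λ·ΔX − sin φ sin λ·ΔY + cos φ·ΔZ = −(0.942810)(0.523195)(477.4) − (0.942810)(0.852213)(-80.7) + (0.333329)(559.7) = 15.92 m.
Horizontal magnitude = √(ΔE² + ΔN²) = √((-449.07)² + 15.92²) = 449.35 m.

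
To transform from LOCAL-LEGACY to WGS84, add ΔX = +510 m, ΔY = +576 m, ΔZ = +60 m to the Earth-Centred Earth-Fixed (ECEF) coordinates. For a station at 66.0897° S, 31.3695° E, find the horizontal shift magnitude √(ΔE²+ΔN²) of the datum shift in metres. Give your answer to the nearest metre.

At φ = -66.0897°, λ = 31.3695°: sin φ = -0.914181, cos φ = 0.405306, sin λ = 0.520555, cos λ = 0.853828.
ΔE = −sin λ·ΔX + cos λ·ΔY = −(0.520555)·(510) + (0.853828)·(576) = 226.32 m.
ΔN = −sin φ cos λ·ΔX − sin φ sin λ·ΔY + cos φ·ΔZ = −(-0.914181)(0.853828)(510) − (-0.914181)(0.520555)(576) + (0.405306)(60) = 696.51 m.
Horizontal magnitude = √(ΔE² + ΔN²) = √(226.32² + 696.51²) = 732.36 m.

732 m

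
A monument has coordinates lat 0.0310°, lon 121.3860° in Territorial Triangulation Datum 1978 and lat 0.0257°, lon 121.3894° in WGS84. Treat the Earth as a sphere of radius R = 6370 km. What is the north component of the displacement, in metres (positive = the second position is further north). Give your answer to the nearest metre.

Δφ = 0.0257° − 0.0310° = -0.0053°; Δλ = 121.3894° − 121.3860° = +0.0034°.
1° along a meridian = πR/180 = 111177 m.
ΔN = Δφ × 111177 = -589.2 m; ΔE = Δλ × 111177 × cos(0.0310°) = +0.0034 × 111177 × 1.000000 = 378.0 m.

ΔN = -589 m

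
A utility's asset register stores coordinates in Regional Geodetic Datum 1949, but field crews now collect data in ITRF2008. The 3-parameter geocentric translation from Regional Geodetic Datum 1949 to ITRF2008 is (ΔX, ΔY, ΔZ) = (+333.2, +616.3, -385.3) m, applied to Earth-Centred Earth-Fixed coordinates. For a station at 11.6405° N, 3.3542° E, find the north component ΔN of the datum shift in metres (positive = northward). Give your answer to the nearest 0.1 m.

The local north axis is (−sin φ cos λ, −sin φ sin λ, cos φ), giving ΔN = -67.115 − 7.276 − 377.375 = -451.77 m.

ΔN = -451.8 m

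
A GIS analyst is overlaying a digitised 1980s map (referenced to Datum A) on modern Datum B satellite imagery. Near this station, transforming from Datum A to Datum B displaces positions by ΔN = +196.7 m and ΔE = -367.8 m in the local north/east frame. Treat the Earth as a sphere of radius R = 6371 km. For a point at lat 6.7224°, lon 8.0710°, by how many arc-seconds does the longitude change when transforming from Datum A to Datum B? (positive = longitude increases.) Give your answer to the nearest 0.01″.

At latitude 6.7224°, cos φ = 0.993125.
One radian of longitude at latitude φ spans R cos φ, so Δλ = ΔE / (R cos φ) = -367.8 / (6371000 × 0.993125) = -5.8130e-05 rad = -11.990″.

Δλ = -11.99″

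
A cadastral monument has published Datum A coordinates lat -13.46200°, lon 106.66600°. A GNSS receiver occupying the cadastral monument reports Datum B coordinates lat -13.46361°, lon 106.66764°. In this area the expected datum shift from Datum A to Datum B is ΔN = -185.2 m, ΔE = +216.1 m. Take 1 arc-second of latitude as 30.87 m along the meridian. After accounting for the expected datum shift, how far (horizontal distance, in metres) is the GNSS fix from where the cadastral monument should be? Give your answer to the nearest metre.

Observed coordinate differences: Δφ = -0.00161°, Δλ = +0.00164°.
Converting to metres (1° lat = 111132 m, cos φ = 0.972525): observed ΔN = -178.9 m, observed ΔE = 177.2 m.
Subtracting the expected shift leaves a residual of -178.9 − (-185.2) = 6.3 m north and 177.2 − (216.1) = -38.9 m east.
Residual distance = √(6.3² + (-38.9)²) = 39.4 m.

39 m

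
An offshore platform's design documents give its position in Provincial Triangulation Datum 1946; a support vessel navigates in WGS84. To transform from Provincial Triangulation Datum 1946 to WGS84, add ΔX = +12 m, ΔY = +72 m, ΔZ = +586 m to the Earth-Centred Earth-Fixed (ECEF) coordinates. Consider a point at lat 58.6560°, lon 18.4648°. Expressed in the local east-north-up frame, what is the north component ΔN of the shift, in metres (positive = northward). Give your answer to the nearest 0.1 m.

ΔN = 275.6 m

At φ = 58.6560°, λ = 18.4648°: sin φ = 0.854060, cos φ = 0.520175, sin λ = 0.316722, cos λ = 0.948518.
ΔN = −sin φ cos λ·ΔX − sin φ sin λ·ΔY + cos φ·ΔZ = −(0.854060)(0.948518)(12) − (0.854060)(0.316722)(72) + (0.520175)(586) = 275.63 m.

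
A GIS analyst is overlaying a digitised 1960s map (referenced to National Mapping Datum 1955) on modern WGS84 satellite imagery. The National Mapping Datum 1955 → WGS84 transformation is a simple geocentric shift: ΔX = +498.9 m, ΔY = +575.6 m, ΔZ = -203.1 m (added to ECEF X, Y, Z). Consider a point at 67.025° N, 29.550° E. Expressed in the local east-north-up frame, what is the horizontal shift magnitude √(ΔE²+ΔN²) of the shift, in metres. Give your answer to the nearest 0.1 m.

At φ = 67.025°, λ = 29.550°: sin φ = 0.920675, cos φ = 0.390329, sin λ = 0.493183, cos λ = 0.869926.
ΔE = −sin λ·ΔX + cos λ·ΔY = −(0.493183)·(498.9) + (0.869926)·(575.6) = 254.68 m.
ΔN = −sin φ cos λ·ΔX − sin φ sin λ·ΔY + cos φ·ΔZ = −(0.920675)(0.869926)(498.9) − (0.920675)(0.493183)(575.6) + (0.390329)(-203.1) = -740.21 m.
Horizontal magnitude = √(ΔE² + ΔN²) = √(254.68² + (-740.21)²) = 782.80 m.

782.8 m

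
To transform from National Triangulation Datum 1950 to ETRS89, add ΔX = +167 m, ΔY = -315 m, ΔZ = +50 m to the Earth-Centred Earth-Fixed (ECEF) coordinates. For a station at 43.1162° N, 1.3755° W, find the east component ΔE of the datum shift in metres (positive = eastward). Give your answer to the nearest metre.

The local east axis at (φ, λ) is (−sin λ, cos λ, 0), so ΔE = −sin(-1.3755°)·167 + cos(-1.3755°)·(-315) = -310.90 m.

ΔE = -311 m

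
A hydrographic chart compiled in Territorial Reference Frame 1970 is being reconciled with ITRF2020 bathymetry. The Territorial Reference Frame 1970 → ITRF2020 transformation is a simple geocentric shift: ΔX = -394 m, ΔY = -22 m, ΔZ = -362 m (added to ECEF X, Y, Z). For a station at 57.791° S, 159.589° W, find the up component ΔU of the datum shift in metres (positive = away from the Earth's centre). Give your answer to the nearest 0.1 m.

At φ = -57.791°, λ = -159.589°: sin φ = -0.846109, cos φ = 0.533009, sin λ = -0.348752, cos λ = -0.937215.
ΔU = cos φ cos λ·ΔX + cos φ sin λ·ΔY + sin φ·ΔZ = (0.533009)(-0.937215)(-394) + (0.533009)(-0.348752)(-22) + (-0.846109)(-362) = 507.20 m.

ΔU = 507.2 m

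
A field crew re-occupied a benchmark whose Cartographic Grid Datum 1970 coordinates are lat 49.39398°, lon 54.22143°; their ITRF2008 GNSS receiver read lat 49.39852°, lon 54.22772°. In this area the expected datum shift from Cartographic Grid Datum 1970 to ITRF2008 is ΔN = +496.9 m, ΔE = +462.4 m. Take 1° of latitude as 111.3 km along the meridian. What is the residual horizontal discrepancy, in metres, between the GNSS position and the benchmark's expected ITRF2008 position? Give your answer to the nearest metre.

Observed coordinate differences: Δφ = +0.00454°, Δλ = +0.00629°.
Converting to metres (1° lat = 111300 m, cos φ = 0.650854): observed ΔN = 505.3 m, observed ΔE = 455.6 m.
Subtracting the expected shift leaves a residual of 505.3 − (496.9) = 8.4 m north and 455.6 − (462.4) = -6.8 m east.
Residual distance = √(8.4² + (-6.8)²) = 10.8 m.

11 m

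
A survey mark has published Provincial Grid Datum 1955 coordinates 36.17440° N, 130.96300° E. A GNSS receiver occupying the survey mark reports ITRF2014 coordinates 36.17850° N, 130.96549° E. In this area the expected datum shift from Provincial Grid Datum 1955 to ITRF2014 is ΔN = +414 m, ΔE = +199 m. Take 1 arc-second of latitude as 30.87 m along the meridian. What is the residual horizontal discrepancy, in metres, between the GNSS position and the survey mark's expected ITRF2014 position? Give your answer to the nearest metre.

48 m

Observed coordinate differences: Δφ = +0.00410°, Δλ = +0.00249°.
Converting to metres (1° lat = 111132 m, cos φ = 0.807224): observed ΔN = 455.6 m, observed ΔE = 223.4 m.
Subtracting the expected shift leaves a residual of 455.6 − (414) = 41.6 m north and 223.4 − (199) = 24.4 m east.
Residual distance = √(41.6² + 24.4²) = 48.3 m.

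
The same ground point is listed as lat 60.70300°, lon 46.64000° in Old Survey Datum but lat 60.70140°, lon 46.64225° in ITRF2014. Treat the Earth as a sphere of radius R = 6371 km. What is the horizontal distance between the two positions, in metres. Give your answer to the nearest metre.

Δφ = 60.70140° − 60.70300° = -0.00160°; Δλ = 46.64225° − 46.64000° = +0.00225°.
1° along a meridian = πR/180 = 111195 m.
ΔN = Δφ × 111195 = -177.9 m; ΔE = Δλ × 111195 × cos(60.70300°) = +0.00225 × 111195 × 0.489337 = 122.4 m.
Distance = √(ΔE² + ΔN²) = √(122.4² + (-177.9)²) = 216.0 m.

216 m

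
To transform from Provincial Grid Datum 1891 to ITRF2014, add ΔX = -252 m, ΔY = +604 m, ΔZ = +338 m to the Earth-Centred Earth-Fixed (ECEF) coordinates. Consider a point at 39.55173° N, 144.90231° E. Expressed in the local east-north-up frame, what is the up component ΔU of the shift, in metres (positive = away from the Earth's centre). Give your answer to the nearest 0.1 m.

At φ = 39.55173°, λ = 144.90231°: sin φ = 0.636775, cos φ = 0.771050, sin λ = 0.574972, cos λ = -0.818173.
ΔU = cos φ cos λ·ΔX + cos φ sin λ·ΔY + sin φ·ΔZ = (0.771050)(-0.818173)(-252) + (0.771050)(0.574972)(604) + (0.636775)(338) = 641.98 m.

ΔU = 642.0 m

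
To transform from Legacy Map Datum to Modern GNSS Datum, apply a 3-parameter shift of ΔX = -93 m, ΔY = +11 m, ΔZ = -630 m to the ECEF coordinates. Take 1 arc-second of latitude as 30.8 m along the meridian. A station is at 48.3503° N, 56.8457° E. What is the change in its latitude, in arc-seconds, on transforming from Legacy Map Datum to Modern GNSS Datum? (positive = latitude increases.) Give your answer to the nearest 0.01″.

Δφ = -12.58″

sin φ = 0.747222, cos φ = 0.664575, sin λ = 0.837201, cos λ = 0.546896.
North component: ΔN = −sin φ cos λ·ΔX − sin φ sin λ·ΔY + cos φ·ΔZ = −(0.747222)(0.546896)(-93) − (0.747222)(0.837201)(11) + (0.664575)(-630) = -387.56 m.
1° of latitude spans 3600 × 30.80 = 110880 m, so Δφ = -387.56 / 110880 × 3600 = -12.583″.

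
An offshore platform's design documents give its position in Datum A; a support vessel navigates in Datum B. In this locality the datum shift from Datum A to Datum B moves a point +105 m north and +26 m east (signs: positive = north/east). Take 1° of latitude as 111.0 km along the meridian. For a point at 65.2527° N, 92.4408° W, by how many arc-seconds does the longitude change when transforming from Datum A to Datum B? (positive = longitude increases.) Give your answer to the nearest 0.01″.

At latitude 65.2527°, cos φ = 0.418617.
1° of longitude at this latitude = 111.0 × cos φ = 46.47 km, so Δλ = 26.0 / 46466.5 = 0.0005595° = 2.014″.

Δλ = 2.01″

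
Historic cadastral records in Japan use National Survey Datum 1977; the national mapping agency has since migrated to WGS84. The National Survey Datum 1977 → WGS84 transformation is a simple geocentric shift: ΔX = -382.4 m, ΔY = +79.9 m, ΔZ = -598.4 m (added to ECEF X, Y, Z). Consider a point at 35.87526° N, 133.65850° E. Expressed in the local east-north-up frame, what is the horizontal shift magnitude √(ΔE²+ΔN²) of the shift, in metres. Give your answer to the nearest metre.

709 m

The local east axis at (φ, λ) is (−sin λ, cos λ, 0), so ΔE = −sin(133.65850°)·(-382.4) + cos(133.65850°)·79.9 = 221.49 m.
The local north axis is (−sin φ cos λ, −sin φ sin λ, cos φ), giving ΔN = -154.706 − 33.875 − 484.880 = -673.46 m.
Horizontal magnitude = √(ΔE² + ΔN²) = √(221.49² + (-673.46)²) = 708.95 m.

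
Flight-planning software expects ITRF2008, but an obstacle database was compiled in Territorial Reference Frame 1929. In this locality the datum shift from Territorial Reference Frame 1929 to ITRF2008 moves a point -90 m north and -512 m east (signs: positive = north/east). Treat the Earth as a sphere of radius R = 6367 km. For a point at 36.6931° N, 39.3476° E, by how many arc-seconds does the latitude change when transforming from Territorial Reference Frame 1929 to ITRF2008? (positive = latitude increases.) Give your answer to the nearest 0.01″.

Δφ = -2.92″

On a sphere of radius R, 1 rad of latitude = R, so Δφ = ΔN / R = -90.0 / 6367000 = -1.4135e-05 rad = -2.916″.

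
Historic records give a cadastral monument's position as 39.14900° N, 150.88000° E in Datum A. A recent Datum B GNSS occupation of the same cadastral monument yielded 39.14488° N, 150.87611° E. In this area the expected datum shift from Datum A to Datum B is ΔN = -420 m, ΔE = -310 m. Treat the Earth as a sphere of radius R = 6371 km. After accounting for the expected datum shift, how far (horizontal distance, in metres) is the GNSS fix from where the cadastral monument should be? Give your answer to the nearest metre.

46 m

Observed coordinate differences: Δφ = -0.00412°, Δλ = -0.00389°.
Converting to metres (1° lat = 111195 m, cos φ = 0.775507): observed ΔN = -458.1 m, observed ΔE = -335.4 m.
Subtracting the expected shift leaves a residual of -458.1 − (-420) = -38.1 m north and -335.4 − (-310) = -25.4 m east.
Residual distance = √((-38.1)² + (-25.4)²) = 45.8 m.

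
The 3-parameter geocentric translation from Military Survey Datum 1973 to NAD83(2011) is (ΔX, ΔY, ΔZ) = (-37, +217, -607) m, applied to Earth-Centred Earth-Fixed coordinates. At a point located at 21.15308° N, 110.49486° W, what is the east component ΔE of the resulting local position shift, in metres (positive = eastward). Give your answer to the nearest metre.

ΔE = -111 m

At φ = 21.15308°, λ = -110.49486°: sin φ = 0.360861, cos φ = 0.932620, sin λ = -0.936704, cos λ = -0.350123.
ΔE = −sin λ·ΔX + cos λ·ΔY = −(-0.936704)·(-37) + (-0.350123)·(217) = -110.63 m.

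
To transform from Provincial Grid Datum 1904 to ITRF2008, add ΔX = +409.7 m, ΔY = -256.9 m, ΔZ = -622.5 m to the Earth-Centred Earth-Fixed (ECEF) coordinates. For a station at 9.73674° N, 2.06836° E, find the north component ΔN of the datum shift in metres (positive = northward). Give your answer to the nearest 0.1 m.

ΔN = -681.2 m

The local north axis is (−sin φ cos λ, −sin φ sin λ, cos φ), giving ΔN = -69.244 + 1.568 − 613.533 = -681.21 m.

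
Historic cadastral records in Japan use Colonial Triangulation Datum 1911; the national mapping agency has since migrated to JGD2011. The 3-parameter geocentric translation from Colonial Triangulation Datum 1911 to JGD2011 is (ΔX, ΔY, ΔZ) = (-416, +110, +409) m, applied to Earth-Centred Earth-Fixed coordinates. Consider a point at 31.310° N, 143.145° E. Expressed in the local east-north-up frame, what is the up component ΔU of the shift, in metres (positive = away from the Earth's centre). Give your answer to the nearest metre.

ΔU = 553 m

At φ = 31.310°, λ = 143.145°: sin φ = 0.519668, cos φ = 0.854368, sin λ = 0.599792, cos λ = -0.800156.
ΔU = cos φ cos λ·ΔX + cos φ sin λ·ΔY + sin φ·ΔZ = (0.854368)(-0.800156)(-416) + (0.854368)(0.599792)(110) + (0.519668)(409) = 553.30 m.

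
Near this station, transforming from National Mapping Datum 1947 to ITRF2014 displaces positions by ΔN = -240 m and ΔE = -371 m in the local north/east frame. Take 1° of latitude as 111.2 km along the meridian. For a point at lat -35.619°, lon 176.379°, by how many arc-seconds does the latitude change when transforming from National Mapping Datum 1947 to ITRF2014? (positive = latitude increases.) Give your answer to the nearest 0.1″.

1° of latitude = 111.2 km, so Δφ = -240.0 / 111200 = -0.0021583° = -7.770″.

Δφ = -7.8″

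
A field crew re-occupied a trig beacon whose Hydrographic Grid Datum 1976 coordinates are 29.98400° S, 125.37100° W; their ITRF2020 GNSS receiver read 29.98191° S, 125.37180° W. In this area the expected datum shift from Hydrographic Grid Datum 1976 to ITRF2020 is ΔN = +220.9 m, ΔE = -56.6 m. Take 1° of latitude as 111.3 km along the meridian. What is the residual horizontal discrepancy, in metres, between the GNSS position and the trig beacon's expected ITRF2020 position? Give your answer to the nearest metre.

24 m

Observed coordinate differences: Δφ = +0.00209°, Δλ = -0.00080°.
Converting to metres (1° lat = 111300 m, cos φ = 0.866165): observed ΔN = 232.6 m, observed ΔE = -77.1 m.
Subtracting the expected shift leaves a residual of 232.6 − (220.9) = 11.7 m north and -77.1 − (-56.6) = -20.5 m east.
Residual distance = √(11.7² + (-20.5)²) = 23.6 m.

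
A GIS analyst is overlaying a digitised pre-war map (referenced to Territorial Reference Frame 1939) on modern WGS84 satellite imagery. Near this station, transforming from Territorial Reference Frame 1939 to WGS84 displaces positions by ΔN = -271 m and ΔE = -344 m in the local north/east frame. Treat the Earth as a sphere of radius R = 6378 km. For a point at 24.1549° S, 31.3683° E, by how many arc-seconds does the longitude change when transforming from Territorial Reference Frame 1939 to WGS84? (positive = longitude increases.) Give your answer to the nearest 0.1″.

Δλ = -12.2″

At latitude -24.1549°, cos φ = 0.912443.
One radian of longitude at latitude φ spans R cos φ, so Δλ = ΔE / (R cos φ) = -344.0 / (6378000 × 0.912443) = -5.9111e-05 rad = -12.193″.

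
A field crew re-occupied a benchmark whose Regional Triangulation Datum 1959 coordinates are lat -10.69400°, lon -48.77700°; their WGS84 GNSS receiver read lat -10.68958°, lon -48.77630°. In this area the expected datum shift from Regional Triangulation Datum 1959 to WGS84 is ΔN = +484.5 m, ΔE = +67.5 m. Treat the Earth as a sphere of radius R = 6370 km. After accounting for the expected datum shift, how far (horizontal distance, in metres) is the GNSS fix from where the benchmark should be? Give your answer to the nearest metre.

Observed coordinate differences: Δφ = +0.00442°, Δλ = +0.00070°.
Converting to metres (1° lat = 111177 m, cos φ = 0.982632): observed ΔN = 491.4 m, observed ΔE = 76.5 m.
Subtracting the expected shift leaves a residual of 491.4 − (484.5) = 6.9 m north and 76.5 − (67.5) = 9.0 m east.
Residual distance = √(6.9² + 9.0²) = 11.3 m.

11 m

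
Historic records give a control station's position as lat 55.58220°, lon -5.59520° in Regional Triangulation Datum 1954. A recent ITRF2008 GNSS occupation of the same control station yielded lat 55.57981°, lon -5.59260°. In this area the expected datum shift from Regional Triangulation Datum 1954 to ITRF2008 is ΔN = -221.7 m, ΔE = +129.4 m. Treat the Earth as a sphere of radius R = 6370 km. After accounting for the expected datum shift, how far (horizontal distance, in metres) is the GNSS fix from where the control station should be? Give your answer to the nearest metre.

Observed coordinate differences: Δφ = -0.00239°, Δλ = +0.00260°.
Converting to metres (1° lat = 111177 m, cos φ = 0.565223): observed ΔN = -265.7 m, observed ΔE = 163.4 m.
Subtracting the expected shift leaves a residual of -265.7 − (-221.7) = -44.0 m north and 163.4 − (129.4) = 34.0 m east.
Residual distance = √((-44.0)² + 34.0²) = 55.6 m.

56 m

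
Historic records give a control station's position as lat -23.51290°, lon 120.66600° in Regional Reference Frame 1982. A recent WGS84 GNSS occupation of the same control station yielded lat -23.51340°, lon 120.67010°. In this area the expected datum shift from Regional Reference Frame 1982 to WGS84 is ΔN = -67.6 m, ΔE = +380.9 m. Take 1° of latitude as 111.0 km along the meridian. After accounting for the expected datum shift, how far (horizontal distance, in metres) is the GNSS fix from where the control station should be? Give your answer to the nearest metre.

Observed coordinate differences: Δφ = -0.00050°, Δλ = +0.00410°.
Converting to metres (1° lat = 111000 m, cos φ = 0.916970): observed ΔN = -55.5 m, observed ΔE = 417.3 m.
Subtracting the expected shift leaves a residual of -55.5 − (-67.6) = 12.1 m north and 417.3 − (380.9) = 36.4 m east.
Residual distance = √(12.1² + 36.4²) = 38.4 m.

38 m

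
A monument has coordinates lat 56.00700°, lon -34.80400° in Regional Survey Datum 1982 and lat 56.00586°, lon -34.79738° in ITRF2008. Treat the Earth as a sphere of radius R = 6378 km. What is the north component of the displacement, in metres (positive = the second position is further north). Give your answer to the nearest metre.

ΔN = -127 m

Δφ = 56.00586° − 56.00700° = -0.00114°; Δλ = -34.79738° − -34.80400° = +0.00662°.
1° along a meridian = πR/180 = 111317 m.
ΔN = Δφ × 111317 = -126.9 m; ΔE = Δλ × 111317 × cos(56.00700°) = +0.00662 × 111317 × 0.559092 = 412.0 m.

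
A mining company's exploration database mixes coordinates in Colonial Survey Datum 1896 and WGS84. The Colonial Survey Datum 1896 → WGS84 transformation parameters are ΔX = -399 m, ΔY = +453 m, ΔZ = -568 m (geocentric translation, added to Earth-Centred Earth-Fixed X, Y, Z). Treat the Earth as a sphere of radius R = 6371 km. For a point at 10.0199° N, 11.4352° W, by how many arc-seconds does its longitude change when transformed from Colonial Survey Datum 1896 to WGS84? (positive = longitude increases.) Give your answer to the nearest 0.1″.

Δλ = 12.0″

sin φ = 0.173990, cos φ = 0.984747, sin λ = -0.198260, cos λ = 0.980150.
East component: ΔE = −sin λ·ΔX + cos λ·ΔY = −(-0.198260)(-399) + (0.980150)(453) = 364.90 m.
1° of latitude spans πR/180 = 111195 m; at latitude φ, 1° of longitude spans that × cos φ = 109498.9 m, so Δλ = 364.90 / 109498.9 × 3600 = 11.997″.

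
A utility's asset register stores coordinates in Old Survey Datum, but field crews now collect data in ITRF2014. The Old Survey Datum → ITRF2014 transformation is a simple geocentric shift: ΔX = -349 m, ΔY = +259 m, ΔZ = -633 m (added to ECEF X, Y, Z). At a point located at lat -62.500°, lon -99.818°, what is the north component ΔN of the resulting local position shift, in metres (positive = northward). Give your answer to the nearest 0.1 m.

ΔN = -465.9 m

The local north axis is (−sin φ cos λ, −sin φ sin λ, cos φ), giving ΔN = 52.787 − 226.371 − 292.287 = -465.87 m.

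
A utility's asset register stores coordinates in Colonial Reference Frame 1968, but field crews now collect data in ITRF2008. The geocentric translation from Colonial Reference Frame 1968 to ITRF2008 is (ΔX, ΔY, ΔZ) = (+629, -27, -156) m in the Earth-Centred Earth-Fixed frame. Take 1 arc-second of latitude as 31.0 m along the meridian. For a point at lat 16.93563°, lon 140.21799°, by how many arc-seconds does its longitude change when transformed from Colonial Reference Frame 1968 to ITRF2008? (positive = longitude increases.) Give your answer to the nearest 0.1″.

Δλ = -12.9″

sin φ = 0.291297, cos φ = 0.956633, sin λ = 0.639868, cos λ = -0.768484.
East component: ΔE = −sin λ·ΔX + cos λ·ΔY = −(0.639868)(629) + (-0.768484)(-27) = -381.73 m.
1° of latitude spans 3600 × 31.00 = 111600 m; at latitude φ, 1° of longitude spans that × cos φ = 106760.2 m, so Δλ = -381.73 / 106760.2 × 3600 = -12.872″.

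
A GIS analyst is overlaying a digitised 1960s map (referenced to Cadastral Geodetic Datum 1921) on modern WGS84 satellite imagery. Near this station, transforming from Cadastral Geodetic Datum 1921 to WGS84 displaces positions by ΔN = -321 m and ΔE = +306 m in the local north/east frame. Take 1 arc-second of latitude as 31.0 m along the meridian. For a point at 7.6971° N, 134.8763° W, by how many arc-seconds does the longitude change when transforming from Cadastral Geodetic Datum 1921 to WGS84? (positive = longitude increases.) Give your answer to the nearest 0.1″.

At latitude 7.6971°, cos φ = 0.990990.
1″ of longitude at this latitude = 31.00 × cos φ = 30.7207 m, so Δλ = 306.0 / 30.7207 = 9.961″.

Δλ = 10.0″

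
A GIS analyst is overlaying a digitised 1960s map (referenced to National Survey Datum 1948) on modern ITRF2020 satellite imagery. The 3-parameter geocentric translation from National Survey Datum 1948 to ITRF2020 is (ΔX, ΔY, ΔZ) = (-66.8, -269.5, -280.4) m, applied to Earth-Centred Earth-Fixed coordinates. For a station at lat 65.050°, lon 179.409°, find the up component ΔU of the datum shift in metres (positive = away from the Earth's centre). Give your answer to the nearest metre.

At φ = 65.050°, λ = 179.409°: sin φ = 0.906676, cos φ = 0.421827, sin λ = 0.010315, cos λ = -0.999947.
ΔU = cos φ cos λ·ΔX + cos φ sin λ·ΔY + sin φ·ΔZ = (0.421827)(-0.999947)(-66.8) + (0.421827)(0.010315)(-269.5) + (0.906676)(-280.4) = -227.23 m.

ΔU = -227 m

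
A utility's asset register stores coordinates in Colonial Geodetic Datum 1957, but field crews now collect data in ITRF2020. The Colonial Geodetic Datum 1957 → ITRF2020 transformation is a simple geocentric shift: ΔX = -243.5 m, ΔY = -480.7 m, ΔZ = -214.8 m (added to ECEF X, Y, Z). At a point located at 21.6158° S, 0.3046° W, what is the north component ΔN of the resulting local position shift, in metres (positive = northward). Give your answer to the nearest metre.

ΔN = -288 m

The local north axis is (−sin φ cos λ, −sin φ sin λ, cos φ), giving ΔN = -89.699 + 0.941 − 199.694 = -288.45 m.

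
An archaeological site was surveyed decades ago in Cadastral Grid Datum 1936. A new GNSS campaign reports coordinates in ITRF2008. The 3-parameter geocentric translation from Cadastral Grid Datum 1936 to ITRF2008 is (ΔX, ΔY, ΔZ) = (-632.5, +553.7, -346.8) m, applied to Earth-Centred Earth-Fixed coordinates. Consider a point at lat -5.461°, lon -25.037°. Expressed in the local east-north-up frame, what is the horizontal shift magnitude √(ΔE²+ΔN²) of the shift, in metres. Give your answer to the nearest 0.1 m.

At φ = -5.461°, λ = -25.037°: sin φ = -0.095168, cos φ = 0.995461, sin λ = -0.423203, cos λ = 0.906035.
ΔE = −sin λ·ΔX + cos λ·ΔY = −(-0.423203)·(-632.5) + (0.906035)·(553.7) = 234.00 m.
ΔN = −sin φ cos λ·ΔX − sin φ sin λ·ΔY + cos φ·ΔZ = −(-0.095168)(0.906035)(-632.5) − (-0.095168)(-0.423203)(553.7) + (0.995461)(-346.8) = -422.06 m.
Horizontal magnitude = √(ΔE² + ΔN²) = √(234.00² + (-422.06)²) = 482.59 m.

482.6 m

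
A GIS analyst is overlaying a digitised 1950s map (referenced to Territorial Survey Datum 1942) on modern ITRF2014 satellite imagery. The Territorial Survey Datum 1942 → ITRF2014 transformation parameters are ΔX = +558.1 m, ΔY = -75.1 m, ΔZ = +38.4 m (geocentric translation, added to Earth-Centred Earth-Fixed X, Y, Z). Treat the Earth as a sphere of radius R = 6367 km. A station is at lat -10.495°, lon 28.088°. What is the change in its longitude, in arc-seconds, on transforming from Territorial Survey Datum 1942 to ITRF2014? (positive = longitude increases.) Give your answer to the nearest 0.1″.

sin φ = -0.182150, cos φ = 0.983271, sin λ = 0.470827, cos λ = 0.882225.
East component: ΔE = −sin λ·ΔX + cos λ·ΔY = −(0.470827)(558.1) + (0.882225)(-75.1) = -329.02 m.
1° of latitude spans πR/180 = 111125 m; at latitude φ, 1° of longitude spans that × cos φ = 109266.1 m, so Δλ = -329.02 / 109266.1 × 3600 = -10.840″.

Δλ = -10.8″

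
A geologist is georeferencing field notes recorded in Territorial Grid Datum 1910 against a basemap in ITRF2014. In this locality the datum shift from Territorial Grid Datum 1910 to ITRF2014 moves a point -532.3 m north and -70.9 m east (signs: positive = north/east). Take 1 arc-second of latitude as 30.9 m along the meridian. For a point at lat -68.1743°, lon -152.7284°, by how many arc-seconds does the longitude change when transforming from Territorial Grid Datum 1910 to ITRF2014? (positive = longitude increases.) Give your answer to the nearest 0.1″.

At latitude -68.1743°, cos φ = 0.371784.
1″ of longitude at this latitude = 30.90 × cos φ = 11.4881 m, so Δλ = -70.9 / 11.4881 = -6.172″.

Δλ = -6.2″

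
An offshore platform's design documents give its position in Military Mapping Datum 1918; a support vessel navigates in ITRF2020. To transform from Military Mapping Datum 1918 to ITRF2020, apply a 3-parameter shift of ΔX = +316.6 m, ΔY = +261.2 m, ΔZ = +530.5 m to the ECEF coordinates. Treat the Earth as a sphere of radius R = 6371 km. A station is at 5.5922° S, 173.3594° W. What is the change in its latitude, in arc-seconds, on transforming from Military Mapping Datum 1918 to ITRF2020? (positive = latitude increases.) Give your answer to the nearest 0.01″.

Δφ = 16.01″

sin φ = -0.097447, cos φ = 0.995241, sin λ = -0.115641, cos λ = -0.993291.
North component: ΔN = −sin φ cos λ·ΔX − sin φ sin λ·ΔY + cos φ·ΔZ = −(-0.097447)(-0.993291)(316.6) − (-0.097447)(-0.115641)(261.2) + (0.995241)(530.5) = 494.39 m.
1° of latitude spans πR/180 = 111195 m, so Δφ = 494.39 / 111195 × 3600 = 16.006″.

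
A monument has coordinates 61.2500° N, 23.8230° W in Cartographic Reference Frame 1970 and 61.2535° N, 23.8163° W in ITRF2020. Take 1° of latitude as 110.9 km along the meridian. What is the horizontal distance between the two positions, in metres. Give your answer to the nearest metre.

Δφ = 61.2535° − 61.2500° = +0.0035°; Δλ = -23.8163° − -23.8230° = +0.0067°.
ΔN = Δφ × 110900 = 388.2 m; ΔE = Δλ × 110900 × cos(61.2500°) = +0.0067 × 110900 × 0.480989 = 357.4 m.
Distance = √(ΔE² + ΔN²) = √(357.4² + 388.2²) = 527.6 m.

528 m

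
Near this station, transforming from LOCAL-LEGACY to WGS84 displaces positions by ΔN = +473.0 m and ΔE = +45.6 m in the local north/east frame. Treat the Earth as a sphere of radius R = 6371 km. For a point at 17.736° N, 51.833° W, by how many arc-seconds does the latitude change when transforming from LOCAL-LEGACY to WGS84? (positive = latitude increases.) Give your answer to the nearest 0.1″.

Δφ = 15.3″

On a sphere of radius R, 1 rad of latitude = R, so Δφ = ΔN / R = 473.0 / 6371000 = 7.4243e-05 rad = 15.314″.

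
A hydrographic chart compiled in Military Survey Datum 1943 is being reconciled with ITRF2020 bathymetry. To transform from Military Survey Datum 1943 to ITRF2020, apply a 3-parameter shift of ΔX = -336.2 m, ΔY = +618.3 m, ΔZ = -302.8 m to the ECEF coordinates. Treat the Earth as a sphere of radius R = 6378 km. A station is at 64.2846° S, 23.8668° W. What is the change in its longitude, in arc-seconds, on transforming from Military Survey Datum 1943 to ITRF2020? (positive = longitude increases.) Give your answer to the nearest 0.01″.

Δλ = 32.00″

sin φ = -0.900960, cos φ = 0.433901, sin λ = -0.404612, cos λ = 0.914489.
East component: ΔE = −sin λ·ΔX + cos λ·ΔY = −(-0.404612)(-336.2) + (0.914489)(618.3) = 429.40 m.
1° of latitude spans πR/180 = 111317 m; at latitude φ, 1° of longitude spans that × cos φ = 48300.6 m, so Δλ = 429.40 / 48300.6 × 3600 = 32.004″.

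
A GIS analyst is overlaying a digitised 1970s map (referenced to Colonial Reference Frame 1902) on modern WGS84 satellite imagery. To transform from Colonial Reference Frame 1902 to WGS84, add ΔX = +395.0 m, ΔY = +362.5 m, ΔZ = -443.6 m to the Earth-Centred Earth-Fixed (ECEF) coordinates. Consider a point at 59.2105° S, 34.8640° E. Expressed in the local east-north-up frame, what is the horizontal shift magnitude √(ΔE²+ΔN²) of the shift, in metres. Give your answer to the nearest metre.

The local east axis at (φ, λ) is (−sin λ, cos λ, 0), so ΔE = −sin(34.8640°)·395.0 + cos(34.8640°)·362.5 = 71.64 m.
The local north axis is (−sin φ cos λ, −sin φ sin λ, cos φ), giving ΔN = 278.421 + 178.010 − 227.072 = 229.36 m.
Horizontal magnitude = √(ΔE² + ΔN²) = √(71.64² + 229.36²) = 240.29 m.

240 m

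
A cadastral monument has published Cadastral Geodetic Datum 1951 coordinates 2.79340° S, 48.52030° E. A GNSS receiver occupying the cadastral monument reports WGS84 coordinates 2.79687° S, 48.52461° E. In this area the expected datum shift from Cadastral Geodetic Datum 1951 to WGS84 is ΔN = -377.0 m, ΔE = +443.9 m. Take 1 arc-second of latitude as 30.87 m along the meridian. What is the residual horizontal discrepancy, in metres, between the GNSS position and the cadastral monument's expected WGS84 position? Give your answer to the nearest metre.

Observed coordinate differences: Δφ = -0.00347°, Δλ = +0.00431°.
Converting to metres (1° lat = 111132 m, cos φ = 0.998812): observed ΔN = -385.6 m, observed ΔE = 478.4 m.
Subtracting the expected shift leaves a residual of -385.6 − (-377.0) = -8.6 m north and 478.4 − (443.9) = 34.5 m east.
Residual distance = √((-8.6)² + 34.5²) = 35.6 m.

36 m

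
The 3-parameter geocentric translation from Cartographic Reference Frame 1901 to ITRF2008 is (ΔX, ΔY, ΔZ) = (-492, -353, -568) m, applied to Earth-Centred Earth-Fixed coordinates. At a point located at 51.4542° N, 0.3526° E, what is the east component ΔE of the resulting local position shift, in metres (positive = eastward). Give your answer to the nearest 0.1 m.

ΔE = -350.0 m

At φ = 51.4542°, λ = 0.3526°: sin φ = 0.782110, cos φ = 0.623140, sin λ = 0.006154, cos λ = 0.999981.
ΔE = −sin λ·ΔX + cos λ·ΔY = −(0.006154)·(-492) + (0.999981)·(-353) = -349.97 m.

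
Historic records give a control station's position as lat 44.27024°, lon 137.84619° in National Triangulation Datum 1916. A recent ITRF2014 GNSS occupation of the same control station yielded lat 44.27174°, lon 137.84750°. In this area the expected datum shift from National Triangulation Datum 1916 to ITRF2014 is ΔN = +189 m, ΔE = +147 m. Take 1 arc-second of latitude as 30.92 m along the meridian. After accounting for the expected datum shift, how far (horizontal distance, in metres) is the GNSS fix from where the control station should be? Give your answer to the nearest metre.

Observed coordinate differences: Δφ = +0.00150°, Δλ = +0.00131°.
Converting to metres (1° lat = 111312 m, cos φ = 0.716055): observed ΔN = 167.0 m, observed ΔE = 104.4 m.
Subtracting the expected shift leaves a residual of 167.0 − (189) = -22.0 m north and 104.4 − (147) = -42.6 m east.
Residual distance = √((-22.0)² + (-42.6)²) = 47.9 m.

48 m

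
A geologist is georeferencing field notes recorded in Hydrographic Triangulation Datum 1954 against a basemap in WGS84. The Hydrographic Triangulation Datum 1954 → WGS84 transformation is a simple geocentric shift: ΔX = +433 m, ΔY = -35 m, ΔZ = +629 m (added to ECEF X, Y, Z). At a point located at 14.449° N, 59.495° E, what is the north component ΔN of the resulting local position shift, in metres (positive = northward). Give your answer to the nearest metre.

At φ = 14.449°, λ = 59.495°: sin φ = 0.249518, cos φ = 0.968370, sin λ = 0.861585, cos λ = 0.507614.
ΔN = −sin φ cos λ·ΔX − sin φ sin λ·ΔY + cos φ·ΔZ = −(0.249518)(0.507614)(433) − (0.249518)(0.861585)(-35) + (0.968370)(629) = 561.79 m.

ΔN = 562 m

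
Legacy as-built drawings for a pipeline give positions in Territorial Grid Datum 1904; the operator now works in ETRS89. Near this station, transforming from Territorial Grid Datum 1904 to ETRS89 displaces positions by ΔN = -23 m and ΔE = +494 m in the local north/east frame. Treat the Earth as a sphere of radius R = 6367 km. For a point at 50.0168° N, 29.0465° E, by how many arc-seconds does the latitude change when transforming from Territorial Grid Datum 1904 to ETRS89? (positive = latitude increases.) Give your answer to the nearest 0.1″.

On a sphere of radius R, 1 rad of latitude = R, so Δφ = ΔN / R = -23.0 / 6367000 = -3.6124e-06 rad = -0.745″.

Δφ = -0.7″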